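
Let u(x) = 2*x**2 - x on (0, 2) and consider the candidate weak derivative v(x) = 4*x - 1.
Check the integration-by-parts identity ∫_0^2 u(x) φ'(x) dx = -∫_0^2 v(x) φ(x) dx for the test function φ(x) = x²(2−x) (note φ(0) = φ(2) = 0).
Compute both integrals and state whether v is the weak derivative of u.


LHS = -76/15, RHS = -76/15. Yes, v = u' weakly.

u(x) = 2*x**2 - x, classical derivative u'(x) = 4*x - 1.
φ(x) = x²(2−x), so φ'(x) = x*(4 - 3*x).
Note φ(0) = φ(2) = 0, so the boundary term u·φ vanishes.
LHS = ∫_0^2 u(x) φ'(x) dx = ∫_0^2 (-6*x^4 + 11*x^3 - 4*x^2) dx. Term by term:
  ∫_0^2 -6*x^4 dx = -192/5;  ∫_0^2 11*x^3 dx = 44;  ∫_0^2 -4*x^2 dx = -32/3.
Sum: -192/5 + 44 − 32/3 = -76/15.
So LHS = -76/15.
∫_0^2 v(x) φ(x) dx = ∫_0^2 (-4*x^4 + 9*x^3 - 2*x^2) dx. Term by term:
  ∫_0^2 -4*x^4 dx = -128/5;  ∫_0^2 9*x^3 dx = 36;  ∫_0^2 -2*x^2 dx = -16/3.
Sum: -128/5 + 36 − 16/3 = 76/15.
So RHS = -∫_0^2 v(x) φ(x) dx = -76/15.
LHS = RHS, so the identity holds for this test φ.
Moreover u is smooth here and v(x) = u'(x) = 4*x - 1 pointwise, so the identity holds for every test function. Hence v is the weak derivative of u.


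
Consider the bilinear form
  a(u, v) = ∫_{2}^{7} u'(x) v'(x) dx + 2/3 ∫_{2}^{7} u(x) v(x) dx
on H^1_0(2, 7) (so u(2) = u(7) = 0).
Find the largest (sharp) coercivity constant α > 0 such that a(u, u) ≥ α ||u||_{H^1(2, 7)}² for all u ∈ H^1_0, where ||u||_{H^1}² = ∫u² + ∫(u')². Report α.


α = (π^2 + 50/3)/(π^2 + 25)

Coercivity of a(·,·) on H^1_0(2, 7) means a(u, u) ≥ α ||u||_{H^1}² for every u ∈ H^1_0.
The interval has length L = 5, and Poincaré/coercivity depend only on L. Here a(u, u) = ∫(u')² + (2/3)·∫u².
Here 0 < c = 2/3 < 1. The condition a(u,u) ≥ α||u||_{H^1}² reads (1−α)∫(u')² ≥ (α−c)∫u². Any admissible α is ≤ 1 (rapidly oscillating u have ∫u²/∫(u')² → 0), and α = 1 would force 0 ≥ (1−c)∫u², impossible since c < 1; so 1−α > 0. By the sharp Poincaré inequality on H^1_0 of an interval of length L, ∫(u')² ≥ (π/L)²∫u² with equality for the first sine mode sin(π(x−x₀)/L) (x₀ the left endpoint), so the inequality holds for all u iff (1−α)(π/L)² ≥ α − c, i.e. α ≤ ((π/L)² + c)/((π/L)² + 1) = (1 + c(L/π)²)/(1 + (L/π)²). With (π/L)² = π^2/25 and c = 2/3, the largest admissible constant is α = ((π/L)² + c)/((π/L)² + 1).
Simplifying, α = (π^2 + 50/3)/(π^2 + 25).


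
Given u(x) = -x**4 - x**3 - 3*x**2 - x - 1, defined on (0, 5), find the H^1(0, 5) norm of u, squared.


||u||_{H^1}^2 = 178617995/252

The H^1 norm (squared) on an interval (0, L) is
  ||u||_{H^1}^2 = ∫_0^L u(x)^2 dx + ∫_0^L u'(x)^2 dx.
Compute u'(x) = -4*x**3 - 3*x**2 - 6*x - 1.
Then u(x)^2 = x**8 + 2*x**7 + 7*x**6 + 8*x**5 + 13*x**4 + 8*x**3 + 7*x**2 + 2*x + 1 and u'(x)^2 = 16*x**6 + 24*x**5 + 57*x**4 + 44*x**3 + 42*x**2 + 12*x + 1.
Integrate each monomial from 0 to 5 using ∫_0^5 c·x^n dx = c·5^(n+1)/(n+1):
  ∫_0^5 u(x)^2 dx = ∫_0^5 (x^8 + 2*x^7 + 7*x^6 + 8*x^5 + 13*x^4 + 8*x^3 + 7*x^2 + 2*x + 1) dx. Term by term:
    ∫_0^5 x^8 dx = 1953125/9;  ∫_0^5 2*x^7 dx = 390625/4;  ∫_0^5 7*x^6 dx = 78125;
    ∫_0^5 8*x^5 dx = 62500/3;  ∫_0^5 13*x^4 dx = 8125;  ∫_0^5 8*x^3 dx = 1250;
    ∫_0^5 7*x^2 dx = 875/3;  ∫_0^5 2*x dx = 25;  ∫_0^5 1 dx = 5.
  Sum: 1953125/9 + 390625/4 + 78125 + 62500/3 + 8125 + 1250 + 875/3 + 25 + 5 = 15239705/36.
  ∫_0^5 u'(x)^2 dx = ∫_0^5 (16*x^6 + 24*x^5 + 57*x^4 + 44*x^3 + 42*x^2 + 12*x + 1) dx. Term by term:
    ∫_0^5 16*x^6 dx = 1250000/7;  ∫_0^5 24*x^5 dx = 62500;  ∫_0^5 57*x^4 dx = 35625;
    ∫_0^5 44*x^3 dx = 6875;  ∫_0^5 42*x^2 dx = 1750;  ∫_0^5 12*x dx = 150;
    ∫_0^5 1 dx = 5.
  Sum: 1250000/7 + 62500 + 35625 + 6875 + 1750 + 150 + 5 = 1998335/7.
Adding: ||u||_{H^1}^2 = 15239705/36 + 1998335/7 = 178617995/252.


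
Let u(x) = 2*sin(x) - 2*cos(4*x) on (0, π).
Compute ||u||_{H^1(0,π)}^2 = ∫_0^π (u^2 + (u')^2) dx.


||u||_{H^1(0,π)}^2 = 272/15 + 38*π

u'(x) = 8*sin(4*x) + 2*cos(x).
Expand u² and (u')² and integrate term by term on (0, π), using: for integers n ≥ 1, ∫_0^π sin²(nx) dx = ∫_0^π cos²(nx) dx = π/2; for n ≠ n', ∫_0^π sin(nx)sin(n'x) dx = ∫_0^π cos(nx)cos(n'x) dx = 0; and by product-to-sum, ∫_0^π sin(nx)cos(n'x) dx = ½∫_0^π [sin((n+n')x) + sin((n−n')x)] dx, which is 0 when n+n' is even and 2n/(n²−n'²) when n+n' is odd (it need not vanish on (0, π)).
  u² squared terms: (-2)²·∫cos(4x)² dx = 4·π/2 = 2*π;  (2)²·∫sin(x)² dx = 4·π/2 = 2*π.
  u² cross terms: 2·(-2)·(2)·∫cos(4x)·sin(x) dx = -8·(-2/15) = 16/15.
  So ∫_0^π u² dx = 2*π + 2*π + 16/15 = 16/15 + 4*π.
  (u')² squared terms: (2)²·∫cos(x)² dx = 4·π/2 = 2*π;  (8)²·∫sin(4x)² dx = 64·π/2 = 32*π.
  (u')² cross terms: 2·(2)·(8)·∫cos(x)·sin(4x) dx = 32·(8/15) = 256/15.
  So ∫_0^π (u')² dx = 2*π + 32*π + 256/15 = 256/15 + 34*π.
||u||_{H^1}^2 = (16/15 + 4*π) + (256/15 + 34*π) = 272/15 + 38*π.


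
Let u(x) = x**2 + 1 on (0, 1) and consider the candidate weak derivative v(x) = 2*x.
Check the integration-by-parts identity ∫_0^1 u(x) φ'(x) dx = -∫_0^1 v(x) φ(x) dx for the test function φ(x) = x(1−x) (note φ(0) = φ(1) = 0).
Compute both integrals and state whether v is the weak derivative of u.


LHS = -1/6, RHS = -1/6. Yes, v = u' weakly.

u(x) = x**2 + 1, classical derivative u'(x) = 2*x.
φ(x) = x(1−x), so φ'(x) = 1 - 2*x.
Note φ(0) = φ(1) = 0, so the boundary term u·φ vanishes.
LHS = ∫_0^1 u(x) φ'(x) dx = ∫_0^1 (-2*x^3 + x^2 - 2*x + 1) dx. Term by term:
  ∫_0^1 -2*x^3 dx = -1/2;  ∫_0^1 x^2 dx = 1/3;  ∫_0^1 -2*x dx = -1;
  ∫_0^1 1 dx = 1.
Sum: -1/2 + 1/3 − 1 + 1 = -1/6.
So LHS = -1/6.
∫_0^1 v(x) φ(x) dx = ∫_0^1 (-2*x^3 + 2*x^2) dx. Term by term:
  ∫_0^1 -2*x^3 dx = -1/2;  ∫_0^1 2*x^2 dx = 2/3.
Sum: -1/2 + 2/3 = 1/6.
So RHS = -∫_0^1 v(x) φ(x) dx = -1/6.
LHS = RHS, so the identity holds for this test φ.
Moreover u is smooth here and v(x) = u'(x) = 2*x pointwise, so the identity holds for every test function. Hence v is the weak derivative of u.


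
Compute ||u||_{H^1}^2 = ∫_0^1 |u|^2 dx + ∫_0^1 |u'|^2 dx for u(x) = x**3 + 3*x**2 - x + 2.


||u||_{H^1}^2 = 5077/210

The H^1 norm (squared) on an interval (0, L) is
  ||u||_{H^1}^2 = ∫_0^L u(x)^2 dx + ∫_0^L u'(x)^2 dx.
Compute u'(x) = 3*x**2 + 6*x - 1.
Then u(x)^2 = x**6 + 6*x**5 + 7*x**4 - 2*x**3 + 13*x**2 - 4*x + 4 and u'(x)^2 = 9*x**4 + 36*x**3 + 30*x**2 - 12*x + 1.
Integrate each monomial from 0 to 1 using ∫_0^1 c·x^n dx = c·1^(n+1)/(n+1):
  ∫_0^1 u(x)^2 dx = ∫_0^1 (x^6 + 6*x^5 + 7*x^4 - 2*x^3 + 13*x^2 - 4*x + 4) dx. Term by term:
    ∫_0^1 x^6 dx = 1/7;  ∫_0^1 6*x^5 dx = 1;  ∫_0^1 7*x^4 dx = 7/5;
    ∫_0^1 -2*x^3 dx = -1/2;  ∫_0^1 13*x^2 dx = 13/3;  ∫_0^1 -4*x dx = -2;
    ∫_0^1 4 dx = 4.
  Sum: 1/7 + 1 + 7/5 − 1/2 + 13/3 − 2 + 4 = 1759/210.
  ∫_0^1 u'(x)^2 dx = ∫_0^1 (9*x^4 + 36*x^3 + 30*x^2 - 12*x + 1) dx. Term by term:
    ∫_0^1 9*x^4 dx = 9/5;  ∫_0^1 36*x^3 dx = 9;  ∫_0^1 30*x^2 dx = 10;
    ∫_0^1 -12*x dx = -6;  ∫_0^1 1 dx = 1.
  Sum: 9/5 + 9 + 10 − 6 + 1 = 79/5.
Adding: ||u||_{H^1}^2 = 1759/210 + 79/5 = 5077/210.


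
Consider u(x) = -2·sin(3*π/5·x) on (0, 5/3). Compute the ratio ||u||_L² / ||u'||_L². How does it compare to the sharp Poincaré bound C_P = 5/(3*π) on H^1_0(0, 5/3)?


||u||_L² / ||u'||_L² = 5/(3*π) = C_P.

u(x) = -2·sin(3*π/5·x), so u'(x) = -6*π*cos(3*π*x/5)/5.
Writing u(x) = A·sin(kπx/L) with A = -2 and k = 1, use ∫_0^L sin²(kπx/L) dx = L/2 and ∫_0^L cos²(kπx/L) dx = L/2.
u² = 4·sin²(3*π/5·x) and (u')² = 36*π^2/25·cos²(3*π/5·x), and each of sin², cos² integrates to L/2 = 5/6 over (0, 5/3).
∫_0^5/3 u² dx = 10/3, so ||u||_L² = sqrt(30)/3.
∫_0^5/3 (u')² dx = 6*π^2/5, so ||u'||_L² = sqrt(30)*π/5.
Ratio ||u||_L² / ||u'||_L² = 5/(3*π).
Sharp Poincaré constant on H^1_0(0, 5/3) is C_P = L/π = 5/(3*π), achieved by sin(3*π/5·x).
This is the k = 1 eigenfunction (up to amplitude), so the ratio equals the sharp Poincaré constant exactly.


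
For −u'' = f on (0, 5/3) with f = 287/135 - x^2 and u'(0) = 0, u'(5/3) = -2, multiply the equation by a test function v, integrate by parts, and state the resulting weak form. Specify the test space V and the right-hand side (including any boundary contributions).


V = H^1(0, 5/3) (v unrestricted at boundary; u is determined up to an additive constant); weak form: ∫_0^5/3 u'v' dx = ∫_0^5/3 (287/135 - x^2) v dx − 2·v(5/3) for all v ∈ V.

Multiply both sides by a test function v and integrate from 0 to 5/3:
  ∫_0^5/3 −u''(x) v(x) dx = ∫_0^5/3 f(x) v(x) dx.
Integrate the LHS by parts once:
  ∫_0^5/3 −u'' v dx = −[u'(x) v(x)]_0^5/3 + ∫_0^5/3 u'(x) v'(x) dx.
Thus ∫_0^5/3 u'(x) v'(x) dx = ∫_0^5/3 f(x) v(x) dx + [u'(x) v(x)]_0^5/3.
Choose V so that boundary terms are either known or forced to vanish.
u has inhomogeneous Neumann u'(0) = 0, u'(5/3) = -2. [u' v]_0^5/3 = (-2)·v(5/3) − (0)·v(0) = − 2·v(5/3). Take V = H^1(0, 5/3); boundary term becomes part of RHS.
Weak formulation: find u (satisfying any essential BC) such that ∫_0^5/3 u'(x) v'(x) dx = ∫_0^5/3 f v dx − 2·v(5/3) for all v ∈ V (Neumann data are natural BCs: they enter the RHS as boundary terms).
Substituting f(x) = 287/135 - x^2, the right-hand side is ∫_0^5/3 (287/135 - x^2) v dx − 2·v(5/3).
Compatibility check (pure Neumann): taking v ≡ 1 ∈ V gives 0 = ∫_0^5/3 f dx + (-2) − (0), i.e. ∫_0^5/3 f dx must equal u'(0) − u'(5/3) = 2. Indeed ∫_0^5/3 (287/135 - x^2) dx = 2, so the data are compatible. The solution is then unique only up to an additive constant (fix it e.g. by requiring ∫_0^5/3 u dx = 0).


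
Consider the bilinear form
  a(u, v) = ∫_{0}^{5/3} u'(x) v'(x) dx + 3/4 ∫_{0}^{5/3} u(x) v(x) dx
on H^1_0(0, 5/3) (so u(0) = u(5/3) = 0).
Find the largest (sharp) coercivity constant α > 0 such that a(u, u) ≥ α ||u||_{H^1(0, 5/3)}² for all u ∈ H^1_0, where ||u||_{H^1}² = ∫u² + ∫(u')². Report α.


α = 3*(25 + 12*π^2)/(4*(25 + 9*π^2))

Coercivity of a(·,·) on H^1_0(0, 5/3) means a(u, u) ≥ α ||u||_{H^1}² for every u ∈ H^1_0.
The interval has length L = 5/3, and Poincaré/coercivity depend only on L. Here a(u, u) = ∫(u')² + (3/4)·∫u².
Here 0 < c = 3/4 < 1. The condition a(u,u) ≥ α||u||_{H^1}² reads (1−α)∫(u')² ≥ (α−c)∫u². Any admissible α is ≤ 1 (rapidly oscillating u have ∫u²/∫(u')² → 0), and α = 1 would force 0 ≥ (1−c)∫u², impossible since c < 1; so 1−α > 0. By the sharp Poincaré inequality on H^1_0 of an interval of length L, ∫(u')² ≥ (π/L)²∫u² with equality for the first sine mode sin(π(x−x₀)/L) (x₀ the left endpoint), so the inequality holds for all u iff (1−α)(π/L)² ≥ α − c, i.e. α ≤ ((π/L)² + c)/((π/L)² + 1) = (1 + c(L/π)²)/(1 + (L/π)²). With (π/L)² = 9*π^2/25 and c = 3/4, the largest admissible constant is α = ((π/L)² + c)/((π/L)² + 1).
Simplifying, α = 3*(25 + 12*π^2)/(4*(25 + 9*π^2)).


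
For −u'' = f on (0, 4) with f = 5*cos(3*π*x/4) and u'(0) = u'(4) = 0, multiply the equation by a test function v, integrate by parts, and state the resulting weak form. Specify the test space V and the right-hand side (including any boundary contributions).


V = H^1(0, 4) (no boundary constraint on v; u is determined up to an additive constant); weak form: ∫_0^4 u'v' dx = ∫_0^4 (5*cos(3*π*x/4)) v dx for all v ∈ V.

Multiply both sides by a test function v and integrate from 0 to 4:
  ∫_0^4 −u''(x) v(x) dx = ∫_0^4 f(x) v(x) dx.
Integrate the LHS by parts once:
  ∫_0^4 −u'' v dx = −[u'(x) v(x)]_0^4 + ∫_0^4 u'(x) v'(x) dx.
Thus ∫_0^4 u'(x) v'(x) dx = ∫_0^4 f(x) v(x) dx + [u'(x) v(x)]_0^4.
Choose V so that boundary terms are either known or forced to vanish.
u has homogeneous Neumann: u'(0) = u'(4) = 0. So [u' v]_0^4 = 0·v(4) − 0·v(0) = 0 for any v; take V = H^1(0, 4).
Weak formulation: find u (satisfying any essential BC) such that ∫_0^4 u'(x) v'(x) dx = ∫_0^4 f v dx for all v ∈ V (homogeneous Neumann, so boundary terms vanish).
Substituting f(x) = 5*cos(3*π*x/4), the right-hand side is ∫_0^4 (5*cos(3*π*x/4)) v dx.
Compatibility check (pure Neumann): taking v ≡ 1 ∈ V gives 0 = ∫_0^4 f dx + (0) − (0), i.e. ∫_0^4 f dx must equal u'(0) − u'(4) = 0. Indeed ∫_0^4 (5*cos(3*π*x/4)) dx = 0, so the data are compatible. The solution is then unique only up to an additive constant (fix it e.g. by requiring ∫_0^4 u dx = 0).


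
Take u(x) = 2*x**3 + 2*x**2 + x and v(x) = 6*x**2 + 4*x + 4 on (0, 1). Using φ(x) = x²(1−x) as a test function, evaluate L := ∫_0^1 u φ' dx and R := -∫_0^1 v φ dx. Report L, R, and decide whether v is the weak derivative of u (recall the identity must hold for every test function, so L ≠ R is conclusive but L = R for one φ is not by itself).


LHS = -29/60, RHS = -11/15. No, v is not the weak derivative of u.

u(x) = 2*x**3 + 2*x**2 + x, classical derivative u'(x) = 6*x**2 + 4*x + 1.
φ(x) = x²(1−x), so φ'(x) = x*(2 - 3*x).
Note φ(0) = φ(1) = 0, so the boundary term u·φ vanishes.
LHS = ∫_0^1 u(x) φ'(x) dx = ∫_0^1 (-6*x^5 - 2*x^4 + x^3 + 2*x^2) dx. Term by term:
  ∫_0^1 -6*x^5 dx = -1;  ∫_0^1 -2*x^4 dx = -2/5;  ∫_0^1 x^3 dx = 1/4;
  ∫_0^1 2*x^2 dx = 2/3.
Sum: -1 − 2/5 + 1/4 + 2/3 = -29/60.
So LHS = -29/60.
∫_0^1 v(x) φ(x) dx = ∫_0^1 (-6*x^5 + 2*x^4 + 4*x^2) dx. Term by term:
  ∫_0^1 -6*x^5 dx = -1;  ∫_0^1 2*x^4 dx = 2/5;  ∫_0^1 4*x^2 dx = 4/3.
Sum: -1 + 2/5 + 4/3 = 11/15.
So RHS = -∫_0^1 v(x) φ(x) dx = -11/15.
LHS − RHS = 1/4 ≠ 0, so the identity fails.
(For a valid weak derivative the identity must hold for EVERY test function, in particular this one. The failure shows v is NOT the weak derivative of u.)
Correct weak derivative would be u'(x) = 6*x**2 + 4*x + 1.


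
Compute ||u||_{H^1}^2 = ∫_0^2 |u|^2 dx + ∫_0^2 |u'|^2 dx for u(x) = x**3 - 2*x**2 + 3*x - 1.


||u||_{H^1}^2 = 3208/105

The H^1 norm (squared) on an interval (0, L) is
  ||u||_{H^1}^2 = ∫_0^L u(x)^2 dx + ∫_0^L u'(x)^2 dx.
Compute u'(x) = 3*x**2 - 4*x + 3.
Then u(x)^2 = x**6 - 4*x**5 + 10*x**4 - 14*x**3 + 13*x**2 - 6*x + 1 and u'(x)^2 = 9*x**4 - 24*x**3 + 34*x**2 - 24*x + 9.
Integrate each monomial from 0 to 2 using ∫_0^2 c·x^n dx = c·2^(n+1)/(n+1):
  ∫_0^2 u(x)^2 dx = ∫_0^2 (x^6 - 4*x^5 + 10*x^4 - 14*x^3 + 13*x^2 - 6*x + 1) dx. Term by term:
    ∫_0^2 x^6 dx = 128/7;  ∫_0^2 -4*x^5 dx = -128/3;  ∫_0^2 10*x^4 dx = 64;
    ∫_0^2 -14*x^3 dx = -56;  ∫_0^2 13*x^2 dx = 104/3;  ∫_0^2 -6*x dx = -12;
    ∫_0^2 1 dx = 2.
  Sum: 128/7 − 128/3 + 64 − 56 + 104/3 − 12 + 2 = 58/7.
  ∫_0^2 u'(x)^2 dx = ∫_0^2 (9*x^4 - 24*x^3 + 34*x^2 - 24*x + 9) dx. Term by term:
    ∫_0^2 9*x^4 dx = 288/5;  ∫_0^2 -24*x^3 dx = -96;  ∫_0^2 34*x^2 dx = 272/3;
    ∫_0^2 -24*x dx = -48;  ∫_0^2 9 dx = 18.
  Sum: 288/5 − 96 + 272/3 − 48 + 18 = 334/15.
Adding: ||u||_{H^1}^2 = 58/7 + 334/15 = 3208/105.


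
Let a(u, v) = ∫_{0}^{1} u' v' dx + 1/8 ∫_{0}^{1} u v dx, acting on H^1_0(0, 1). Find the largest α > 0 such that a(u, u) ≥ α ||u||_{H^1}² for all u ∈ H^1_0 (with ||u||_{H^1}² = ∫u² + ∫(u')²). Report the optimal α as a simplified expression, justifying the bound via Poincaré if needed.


α = (1/8 + π^2)/(1 + π^2)

Coercivity of a(·,·) on H^1_0(0, 1) means a(u, u) ≥ α ||u||_{H^1}² for every u ∈ H^1_0.
The interval has length L = 1, and Poincaré/coercivity depend only on L. Here a(u, u) = ∫(u')² + (1/8)·∫u².
Here 0 < c = 1/8 < 1. The condition a(u,u) ≥ α||u||_{H^1}² reads (1−α)∫(u')² ≥ (α−c)∫u². Any admissible α is ≤ 1 (rapidly oscillating u have ∫u²/∫(u')² → 0), and α = 1 would force 0 ≥ (1−c)∫u², impossible since c < 1; so 1−α > 0. By the sharp Poincaré inequality on H^1_0 of an interval of length L, ∫(u')² ≥ (π/L)²∫u² with equality for the first sine mode sin(π(x−x₀)/L) (x₀ the left endpoint), so the inequality holds for all u iff (1−α)(π/L)² ≥ α − c, i.e. α ≤ ((π/L)² + c)/((π/L)² + 1) = (1 + c(L/π)²)/(1 + (L/π)²). With (π/L)² = π^2 and c = 1/8, the largest admissible constant is α = ((π/L)² + c)/((π/L)² + 1).
Simplifying, α = (1/8 + π^2)/(1 + π^2).


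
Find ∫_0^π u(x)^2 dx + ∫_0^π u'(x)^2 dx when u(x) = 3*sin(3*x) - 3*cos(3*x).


||u||_{H^1(0,π)}^2 = 90*π

u'(x) = 9*sin(3*x) + 9*cos(3*x).
Expand u² and (u')² and integrate term by term on (0, π), using: for integers n ≥ 1, ∫_0^π sin²(nx) dx = ∫_0^π cos²(nx) dx = π/2; for n ≠ n', ∫_0^π sin(nx)sin(n'x) dx = ∫_0^π cos(nx)cos(n'x) dx = 0; and by product-to-sum, ∫_0^π sin(nx)cos(n'x) dx = ½∫_0^π [sin((n+n')x) + sin((n−n')x)] dx, which is 0 when n+n' is even and 2n/(n²−n'²) when n+n' is odd (it need not vanish on (0, π)).
  u² squared terms: (-3)²·∫cos(3x)² dx = 9·π/2 = 9*π/2;  (3)²·∫sin(3x)² dx = 9·π/2 = 9*π/2.
  u² cross terms: 2·(-3)·(3)·∫cos(3x)·sin(3x) dx = -18·(0) = 0.
  So ∫_0^π u² dx = 9*π/2 + 9*π/2 + 0 = 9*π.
  (u')² squared terms: (9)²·∫cos(3x)² dx = 81·π/2 = 81*π/2;  (9)²·∫sin(3x)² dx = 81·π/2 = 81*π/2.
  (u')² cross terms: 2·(9)·(9)·∫cos(3x)·sin(3x) dx = 162·(0) = 0.
  So ∫_0^π (u')² dx = 81*π/2 + 81*π/2 + 0 = 81*π.
||u||_{H^1}^2 = (9*π) + (81*π) = 90*π.


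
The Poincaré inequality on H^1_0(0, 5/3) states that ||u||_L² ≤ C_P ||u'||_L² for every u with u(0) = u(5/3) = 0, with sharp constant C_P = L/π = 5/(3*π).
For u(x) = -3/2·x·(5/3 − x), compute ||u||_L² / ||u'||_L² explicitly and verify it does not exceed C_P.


||u||_L² / ||u'||_L² = sqrt(10)/6 < C_P = 5/(3*π).

u(x) = -3/2·x·(5/3 − x), so u'(x) = 3*x - 5/2.
u(x) = -3/2·x·(5/3 − x) vanishes at x = 0 and x = 5/3, so u ∈ H^1_0(0, 5/3). Differentiate via the product rule and integrate the resulting polynomials term by term.
  ∫_0^5/3 u² dx = ∫_0^5/3 (9*x^4/4 - 15*x^3/2 + 25*x^2/4) dx. Term by term:
    ∫_0^5/3 9*x^4/4 dx = 625/108;  ∫_0^5/3 -15*x^3/2 dx = -3125/216;  ∫_0^5/3 25*x^2/4 dx = 3125/324.
  Sum: 625/108 − 3125/216 + 3125/324 = 625/648.
  ∫_0^5/3 (u')² dx = ∫_0^5/3 (9*x^2 - 15*x + 25/4) dx. Term by term:
    ∫_0^5/3 9*x^2 dx = 125/9;  ∫_0^5/3 -15*x dx = -125/6;  ∫_0^5/3 25/4 dx = 125/12.
  Sum: 125/9 − 125/6 + 125/12 = 125/36.
∫_0^5/3 u² dx = 625/648, so ||u||_L² = 25*sqrt(2)/36.
∫_0^5/3 (u')² dx = 125/36, so ||u'||_L² = 5*sqrt(5)/6.
Ratio ||u||_L² / ||u'||_L² = sqrt(10)/6.
Sharp Poincaré constant on H^1_0(0, 5/3) is C_P = L/π = 5/(3*π), achieved by sin(3*π/5·x).
A polynomial bump cannot attain the sharp Poincaré constant (only the first sine eigenfunction does), so the ratio is strictly less than C_P, consistent with ||u||_L² ≤ C_P ||u'||_L².


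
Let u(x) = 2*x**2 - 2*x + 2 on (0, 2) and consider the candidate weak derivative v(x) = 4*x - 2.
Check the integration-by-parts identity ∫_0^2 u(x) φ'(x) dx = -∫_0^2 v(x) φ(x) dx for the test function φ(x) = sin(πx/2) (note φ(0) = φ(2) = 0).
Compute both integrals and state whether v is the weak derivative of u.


LHS = -8/π, RHS = -8/π. Yes, v = u' weakly.

u(x) = 2*x**2 - 2*x + 2, classical derivative u'(x) = 4*x - 2.
φ(x) = sin(πx/2), so φ'(x) = π*cos(π*x/2)/2.
Note φ(0) = φ(2) = 0, so the boundary term u·φ vanishes.
LHS = ∫_0^2 u(x) φ'(x) dx = ∫_0^2 (π*x^2*cos(π*x/2) - π*x*cos(π*x/2) + π*cos(π*x/2)) dx. Term by term:
  ∫_0^2 π*cos(π*x/2) dx = 0;  ∫_0^2 π*x^2*cos(π*x/2) dx = -16/π;  ∫_0^2 -π*x*cos(π*x/2) dx = 8/π.
Sum: 0 − 16/π + 8/π = -8/π.
So LHS = -8/π.
∫_0^2 v(x) φ(x) dx = ∫_0^2 (4*x*sin(π*x/2) - 2*sin(π*x/2)) dx. Term by term:
  ∫_0^2 -2*sin(π*x/2) dx = -8/π;  ∫_0^2 4*x*sin(π*x/2) dx = 16/π.
Sum: -8/π + 16/π = 8/π.
So RHS = -∫_0^2 v(x) φ(x) dx = -8/π.
LHS = RHS, so the identity holds for this test φ.
Moreover u is smooth here and v(x) = u'(x) = 4*x - 2 pointwise, so the identity holds for every test function. Hence v is the weak derivative of u.


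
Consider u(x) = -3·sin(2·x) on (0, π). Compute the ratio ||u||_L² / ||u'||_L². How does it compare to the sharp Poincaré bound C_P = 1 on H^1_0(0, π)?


||u||_L² / ||u'||_L² = 1/2 < C_P = 1.

u(x) = -3·sin(2·x), so u'(x) = -6*cos(2*x).
Writing u(x) = A·sin(kπx/L) with A = -3 and k = 2, use ∫_0^L sin²(kπx/L) dx = L/2 and ∫_0^L cos²(kπx/L) dx = L/2.
u² = 9·sin²(2·x) and (u')² = 36·cos²(2·x), and each of sin², cos² integrates to L/2 = π/2 over (0, π).
∫_0^π u² dx = 9*π/2, so ||u||_L² = 3*sqrt(2)*sqrt(π)/2.
∫_0^π (u')² dx = 18*π, so ||u'||_L² = 3*sqrt(2)*sqrt(π).
Ratio ||u||_L² / ||u'||_L² = 1/2.
Sharp Poincaré constant on H^1_0(0, π) is C_P = L/π = 1, achieved by sin(x).
This is the k = 2 harmonic; the ratio L/(kπ) is strictly less than C_P = L/π, consistent with the sharp inequality ||u||_L² ≤ C_P ||u'||_L².


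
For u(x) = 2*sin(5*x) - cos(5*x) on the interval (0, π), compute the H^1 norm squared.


||u||_{H^1(0,π)}^2 = 65*π

u'(x) = 5*sin(5*x) + 10*cos(5*x).
Expand u² and (u')² and integrate term by term on (0, π), using: for integers n ≥ 1, ∫_0^π sin²(nx) dx = ∫_0^π cos²(nx) dx = π/2; for n ≠ n', ∫_0^π sin(nx)sin(n'x) dx = ∫_0^π cos(nx)cos(n'x) dx = 0; and by product-to-sum, ∫_0^π sin(nx)cos(n'x) dx = ½∫_0^π [sin((n+n')x) + sin((n−n')x)] dx, which is 0 when n+n' is even and 2n/(n²−n'²) when n+n' is odd (it need not vanish on (0, π)).
  u² squared terms: (-1)²·∫cos(5x)² dx = 1·π/2 = π/2;  (2)²·∫sin(5x)² dx = 4·π/2 = 2*π.
  u² cross terms: 2·(-1)·(2)·∫cos(5x)·sin(5x) dx = -4·(0) = 0.
  So ∫_0^π u² dx = π/2 + 2*π + 0 = 5*π/2.
  (u')² squared terms: (5)²·∫sin(5x)² dx = 25·π/2 = 25*π/2;  (10)²·∫cos(5x)² dx = 100·π/2 = 50*π.
  (u')² cross terms: 2·(5)·(10)·∫sin(5x)·cos(5x) dx = 100·(0) = 0.
  So ∫_0^π (u')² dx = 25*π/2 + 50*π + 0 = 125*π/2.
||u||_{H^1}^2 = (5*π/2) + (125*π/2) = 65*π.


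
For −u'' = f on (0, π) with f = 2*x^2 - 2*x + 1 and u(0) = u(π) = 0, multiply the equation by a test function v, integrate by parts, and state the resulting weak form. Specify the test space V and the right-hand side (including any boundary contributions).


V = H^1_0(0, π) (so v(0) = v(π) = 0); weak form: ∫_0^π u'v' dx = ∫_0^π (2*x^2 - 2*x + 1) v dx for all v ∈ V.

Multiply both sides by a test function v and integrate from 0 to π:
  ∫_0^π −u''(x) v(x) dx = ∫_0^π f(x) v(x) dx.
Integrate the LHS by parts once:
  ∫_0^π −u'' v dx = −[u'(x) v(x)]_0^π + ∫_0^π u'(x) v'(x) dx.
Thus ∫_0^π u'(x) v'(x) dx = ∫_0^π f(x) v(x) dx + [u'(x) v(x)]_0^π.
Choose V so that boundary terms are either known or forced to vanish.
u is Dirichlet: u(0) = u(π) = 0. Let V = H^1_0(0, π); then v(0) = v(π) = 0, and [u' v]_0^π = 0.
Weak formulation: find u (satisfying any essential BC) such that ∫_0^π u'(x) v'(x) dx = ∫_0^π f v dx for all v ∈ V.
Substituting f(x) = 2*x^2 - 2*x + 1, the right-hand side is ∫_0^π (2*x^2 - 2*x + 1) v dx.


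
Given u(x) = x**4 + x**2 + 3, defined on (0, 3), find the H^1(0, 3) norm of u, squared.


||u||_{H^1}^2 = 316593/35

The H^1 norm (squared) on an interval (0, L) is
  ||u||_{H^1}^2 = ∫_0^L u(x)^2 dx + ∫_0^L u'(x)^2 dx.
Compute u'(x) = 4*x**3 + 2*x.
Then u(x)^2 = x**8 + 2*x**6 + 7*x**4 + 6*x**2 + 9 and u'(x)^2 = 16*x**6 + 16*x**4 + 4*x**2.
Integrate each monomial from 0 to 3 using ∫_0^3 c·x^n dx = c·3^(n+1)/(n+1):
  ∫_0^3 u(x)^2 dx = ∫_0^3 (x^8 + 2*x^6 + 7*x^4 + 6*x^2 + 9) dx. Term by term:
    ∫_0^3 x^8 dx = 2187;  ∫_0^3 2*x^6 dx = 4374/7;  ∫_0^3 7*x^4 dx = 1701/5;
    ∫_0^3 6*x^2 dx = 54;  ∫_0^3 9 dx = 27.
  Sum: 2187 + 4374/7 + 1701/5 + 54 + 27 = 113157/35.
  ∫_0^3 u'(x)^2 dx = ∫_0^3 (16*x^6 + 16*x^4 + 4*x^2) dx. Term by term:
    ∫_0^3 16*x^6 dx = 34992/7;  ∫_0^3 16*x^4 dx = 3888/5;  ∫_0^3 4*x^2 dx = 36.
  Sum: 34992/7 + 3888/5 + 36 = 203436/35.
Adding: ||u||_{H^1}^2 = 113157/35 + 203436/35 = 316593/35.


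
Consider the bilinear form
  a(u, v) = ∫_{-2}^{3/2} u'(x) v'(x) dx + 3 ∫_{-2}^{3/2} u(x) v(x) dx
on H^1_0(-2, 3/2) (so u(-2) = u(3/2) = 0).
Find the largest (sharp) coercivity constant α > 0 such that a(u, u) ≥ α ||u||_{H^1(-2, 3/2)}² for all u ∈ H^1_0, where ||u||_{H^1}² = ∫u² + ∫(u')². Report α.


α = 1

Coercivity of a(·,·) on H^1_0(-2, 3/2) means a(u, u) ≥ α ||u||_{H^1}² for every u ∈ H^1_0.
The interval has length L = 7/2, and Poincaré/coercivity depend only on L. Here a(u, u) = ∫(u')² + (3)·∫u².
Here c = 3 ≥ 1, so a(u,u) = ∫(u')² + c∫u² ≥ ∫(u')² + ∫u² = ||u||_{H^1}², i.e. α = 1 works. No larger α is possible: a(u,u) ≥ α||u||_{H^1}² means (1−α)∫(u')² ≥ (α−c)∫u², and for the modes u_n = sin(nπ(x−x₀)/L) (x₀ the left endpoint) one has ∫u_n²/∫(u_n')² = (L/(nπ))² → 0, so a(u_n,u_n)/||u_n||_{H^1}² → 1. Hence the optimal constant is α = 1.
Therefore α = 1.


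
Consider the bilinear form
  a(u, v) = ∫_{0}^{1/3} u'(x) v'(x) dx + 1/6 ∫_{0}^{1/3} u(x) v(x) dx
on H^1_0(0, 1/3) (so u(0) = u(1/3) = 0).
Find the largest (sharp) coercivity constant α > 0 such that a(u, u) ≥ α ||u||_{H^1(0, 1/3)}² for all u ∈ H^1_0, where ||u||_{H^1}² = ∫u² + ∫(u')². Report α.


α = (1 + 54*π^2)/(6*(1 + 9*π^2))

Coercivity of a(·,·) on H^1_0(0, 1/3) means a(u, u) ≥ α ||u||_{H^1}² for every u ∈ H^1_0.
The interval has length L = 1/3, and Poincaré/coercivity depend only on L. Here a(u, u) = ∫(u')² + (1/6)·∫u².
Here 0 < c = 1/6 < 1. The condition a(u,u) ≥ α||u||_{H^1}² reads (1−α)∫(u')² ≥ (α−c)∫u². Any admissible α is ≤ 1 (rapidly oscillating u have ∫u²/∫(u')² → 0), and α = 1 would force 0 ≥ (1−c)∫u², impossible since c < 1; so 1−α > 0. By the sharp Poincaré inequality on H^1_0 of an interval of length L, ∫(u')² ≥ (π/L)²∫u² with equality for the first sine mode sin(π(x−x₀)/L) (x₀ the left endpoint), so the inequality holds for all u iff (1−α)(π/L)² ≥ α − c, i.e. α ≤ ((π/L)² + c)/((π/L)² + 1) = (1 + c(L/π)²)/(1 + (L/π)²). With (π/L)² = 9*π^2 and c = 1/6, the largest admissible constant is α = ((π/L)² + c)/((π/L)² + 1).
Simplifying, α = (1 + 54*π^2)/(6*(1 + 9*π^2)).


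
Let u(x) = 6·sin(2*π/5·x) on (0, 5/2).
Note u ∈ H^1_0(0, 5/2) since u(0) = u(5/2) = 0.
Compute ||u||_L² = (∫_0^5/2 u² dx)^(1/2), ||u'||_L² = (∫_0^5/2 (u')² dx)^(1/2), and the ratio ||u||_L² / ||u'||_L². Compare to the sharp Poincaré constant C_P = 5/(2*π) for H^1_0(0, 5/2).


||u||_L² / ||u'||_L² = 5/(2*π) = C_P.

u(x) = 6·sin(2*π/5·x), so u'(x) = 12*π*cos(2*π*x/5)/5.
Writing u(x) = A·sin(kπx/L) with A = 6 and k = 1, use ∫_0^L sin²(kπx/L) dx = L/2 and ∫_0^L cos²(kπx/L) dx = L/2.
u² = 36·sin²(2*π/5·x) and (u')² = 144*π^2/25·cos²(2*π/5·x), and each of sin², cos² integrates to L/2 = 5/4 over (0, 5/2).
∫_0^5/2 u² dx = 45, so ||u||_L² = 3*sqrt(5).
∫_0^5/2 (u')² dx = 36*π^2/5, so ||u'||_L² = 6*sqrt(5)*π/5.
Ratio ||u||_L² / ||u'||_L² = 5/(2*π).
Sharp Poincaré constant on H^1_0(0, 5/2) is C_P = L/π = 5/(2*π), achieved by sin(2*π/5·x).
This is the k = 1 eigenfunction (up to amplitude), so the ratio equals the sharp Poincaré constant exactly.


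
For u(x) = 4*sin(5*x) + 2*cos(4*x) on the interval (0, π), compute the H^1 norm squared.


||u||_{H^1(0,π)}^2 = 2720/9 + 242*π

u'(x) = -8*sin(4*x) + 20*cos(5*x).
Expand u² and (u')² and integrate term by term on (0, π), using: for integers n ≥ 1, ∫_0^π sin²(nx) dx = ∫_0^π cos²(nx) dx = π/2; for n ≠ n', ∫_0^π sin(nx)sin(n'x) dx = ∫_0^π cos(nx)cos(n'x) dx = 0; and by product-to-sum, ∫_0^π sin(nx)cos(n'x) dx = ½∫_0^π [sin((n+n')x) + sin((n−n')x)] dx, which is 0 when n+n' is even and 2n/(n²−n'²) when n+n' is odd (it need not vanish on (0, π)).
  u² squared terms: (2)²·∫cos(4x)² dx = 4·π/2 = 2*π;  (4)²·∫sin(5x)² dx = 16·π/2 = 8*π.
  u² cross terms: 2·(2)·(4)·∫cos(4x)·sin(5x) dx = 16·(10/9) = 160/9.
  So ∫_0^π u² dx = 2*π + 8*π + 160/9 = 160/9 + 10*π.
  (u')² squared terms: (-8)²·∫sin(4x)² dx = 64·π/2 = 32*π;  (20)²·∫cos(5x)² dx = 400·π/2 = 200*π.
  (u')² cross terms: 2·(-8)·(20)·∫sin(4x)·cos(5x) dx = -320·(-8/9) = 2560/9.
  So ∫_0^π (u')² dx = 32*π + 200*π + 2560/9 = 2560/9 + 232*π.
||u||_{H^1}^2 = (160/9 + 10*π) + (2560/9 + 232*π) = 2720/9 + 242*π.


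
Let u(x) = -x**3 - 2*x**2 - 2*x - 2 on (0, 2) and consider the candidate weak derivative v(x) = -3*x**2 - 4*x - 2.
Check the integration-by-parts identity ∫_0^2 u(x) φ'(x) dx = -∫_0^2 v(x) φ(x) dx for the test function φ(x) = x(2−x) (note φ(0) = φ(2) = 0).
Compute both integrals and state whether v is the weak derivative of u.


LHS = 64/5, RHS = 64/5. Yes, v = u' weakly.

u(x) = -x**3 - 2*x**2 - 2*x - 2, classical derivative u'(x) = -3*x**2 - 4*x - 2.
φ(x) = x(2−x), so φ'(x) = 2 - 2*x.
Note φ(0) = φ(2) = 0, so the boundary term u·φ vanishes.
LHS = ∫_0^2 u(x) φ'(x) dx = ∫_0^2 (2*x^4 + 2*x^3 - 4) dx. Term by term:
  ∫_0^2 2*x^4 dx = 64/5;  ∫_0^2 2*x^3 dx = 8;  ∫_0^2 -4 dx = -8.
Sum: 64/5 + 8 − 8 = 64/5.
So LHS = 64/5.
∫_0^2 v(x) φ(x) dx = ∫_0^2 (3*x^4 - 2*x^3 - 6*x^2 - 4*x) dx. Term by term:
  ∫_0^2 3*x^4 dx = 96/5;  ∫_0^2 -2*x^3 dx = -8;  ∫_0^2 -6*x^2 dx = -16;
  ∫_0^2 -4*x dx = -8.
Sum: 96/5 − 8 − 16 − 8 = -64/5.
So RHS = -∫_0^2 v(x) φ(x) dx = 64/5.
LHS = RHS, so the identity holds for this test φ.
Moreover u is smooth here and v(x) = u'(x) = -3*x**2 - 4*x - 2 pointwise, so the identity holds for every test function. Hence v is the weak derivative of u.


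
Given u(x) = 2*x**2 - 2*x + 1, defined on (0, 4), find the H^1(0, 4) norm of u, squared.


||u||_{H^1}^2 = 3396/5

The H^1 norm (squared) on an interval (0, L) is
  ||u||_{H^1}^2 = ∫_0^L u(x)^2 dx + ∫_0^L u'(x)^2 dx.
Compute u'(x) = 4*x - 2.
Then u(x)^2 = 4*x**4 - 8*x**3 + 8*x**2 - 4*x + 1 and u'(x)^2 = 16*x**2 - 16*x + 4.
Integrate each monomial from 0 to 4 using ∫_0^4 c·x^n dx = c·4^(n+1)/(n+1):
  ∫_0^4 u(x)^2 dx = ∫_0^4 (4*x^4 - 8*x^3 + 8*x^2 - 4*x + 1) dx. Term by term:
    ∫_0^4 4*x^4 dx = 4096/5;  ∫_0^4 -8*x^3 dx = -512;  ∫_0^4 8*x^2 dx = 512/3;
    ∫_0^4 -4*x dx = -32;  ∫_0^4 1 dx = 4.
  Sum: 4096/5 − 512 + 512/3 − 32 + 4 = 6748/15.
  ∫_0^4 u'(x)^2 dx = ∫_0^4 (16*x^2 - 16*x + 4) dx. Term by term:
    ∫_0^4 16*x^2 dx = 1024/3;  ∫_0^4 -16*x dx = -128;  ∫_0^4 4 dx = 16.
  Sum: 1024/3 − 128 + 16 = 688/3.
Adding: ||u||_{H^1}^2 = 6748/15 + 688/3 = 3396/5.


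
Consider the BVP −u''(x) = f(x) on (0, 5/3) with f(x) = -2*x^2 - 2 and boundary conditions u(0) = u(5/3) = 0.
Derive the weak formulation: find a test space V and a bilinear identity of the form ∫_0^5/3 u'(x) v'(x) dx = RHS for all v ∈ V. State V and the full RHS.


V = H^1_0(0, 5/3) (so v(0) = v(5/3) = 0); weak form: ∫_0^5/3 u'v' dx = ∫_0^5/3 (-2*x^2 - 2) v dx for all v ∈ V.

Multiply both sides by a test function v and integrate from 0 to 5/3:
  ∫_0^5/3 −u''(x) v(x) dx = ∫_0^5/3 f(x) v(x) dx.
Integrate the LHS by parts once:
  ∫_0^5/3 −u'' v dx = −[u'(x) v(x)]_0^5/3 + ∫_0^5/3 u'(x) v'(x) dx.
Thus ∫_0^5/3 u'(x) v'(x) dx = ∫_0^5/3 f(x) v(x) dx + [u'(x) v(x)]_0^5/3.
Choose V so that boundary terms are either known or forced to vanish.
u is Dirichlet: u(0) = u(5/3) = 0. Let V = H^1_0(0, 5/3); then v(0) = v(5/3) = 0, and [u' v]_0^5/3 = 0.
Weak formulation: find u (satisfying any essential BC) such that ∫_0^5/3 u'(x) v'(x) dx = ∫_0^5/3 f v dx for all v ∈ V.
Substituting f(x) = -2*x^2 - 2, the right-hand side is ∫_0^5/3 (-2*x^2 - 2) v dx.


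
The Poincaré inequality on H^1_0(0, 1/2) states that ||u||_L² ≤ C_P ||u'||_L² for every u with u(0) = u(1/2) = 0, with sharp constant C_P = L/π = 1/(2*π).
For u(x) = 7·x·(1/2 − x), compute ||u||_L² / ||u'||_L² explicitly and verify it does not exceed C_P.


||u||_L² / ||u'||_L² = sqrt(10)/20 < C_P = 1/(2*π).

u(x) = 7·x·(1/2 − x), so u'(x) = 7/2 - 14*x.
u(x) = 7·x·(1/2 − x) vanishes at x = 0 and x = 1/2, so u ∈ H^1_0(0, 1/2). Differentiate via the product rule and integrate the resulting polynomials term by term.
  ∫_0^1/2 u² dx = ∫_0^1/2 (49*x^4 - 49*x^3 + 49*x^2/4) dx. Term by term:
    ∫_0^1/2 49*x^4 dx = 49/160;  ∫_0^1/2 -49*x^3 dx = -49/64;  ∫_0^1/2 49*x^2/4 dx = 49/96.
  Sum: 49/160 − 49/64 + 49/96 = 49/960.
  ∫_0^1/2 (u')² dx = ∫_0^1/2 (196*x^2 - 98*x + 49/4) dx. Term by term:
    ∫_0^1/2 196*x^2 dx = 49/6;  ∫_0^1/2 -98*x dx = -49/4;  ∫_0^1/2 49/4 dx = 49/8.
  Sum: 49/6 − 49/4 + 49/8 = 49/24.
∫_0^1/2 u² dx = 49/960, so ||u||_L² = 7*sqrt(15)/120.
∫_0^1/2 (u')² dx = 49/24, so ||u'||_L² = 7*sqrt(6)/12.
Ratio ||u||_L² / ||u'||_L² = sqrt(10)/20.
Sharp Poincaré constant on H^1_0(0, 1/2) is C_P = L/π = 1/(2*π), achieved by sin(2*π·x).
A polynomial bump cannot attain the sharp Poincaré constant (only the first sine eigenfunction does), so the ratio is strictly less than C_P, consistent with ||u||_L² ≤ C_P ||u'||_L².


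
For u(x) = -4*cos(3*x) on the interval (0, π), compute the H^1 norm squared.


||u||_{H^1(0,π)}^2 = 80*π

u'(x) = 12*sin(3*x).
Expand u² and (u')² and integrate term by term on (0, π), using: for integers n ≥ 1, ∫_0^π sin²(nx) dx = ∫_0^π cos²(nx) dx = π/2; for n ≠ n', ∫_0^π sin(nx)sin(n'x) dx = ∫_0^π cos(nx)cos(n'x) dx = 0; and by product-to-sum, ∫_0^π sin(nx)cos(n'x) dx = ½∫_0^π [sin((n+n')x) + sin((n−n')x)] dx, which is 0 when n+n' is even and 2n/(n²−n'²) when n+n' is odd (it need not vanish on (0, π)).
  u² squared terms: (-4)²·∫cos(3x)² dx = 16·π/2 = 8*π.
  So ∫_0^π u² dx = 8*π.
  (u')² squared terms: (12)²·∫sin(3x)² dx = 144·π/2 = 72*π.
  So ∫_0^π (u')² dx = 72*π.
||u||_{H^1}^2 = (8*π) + (72*π) = 80*π.


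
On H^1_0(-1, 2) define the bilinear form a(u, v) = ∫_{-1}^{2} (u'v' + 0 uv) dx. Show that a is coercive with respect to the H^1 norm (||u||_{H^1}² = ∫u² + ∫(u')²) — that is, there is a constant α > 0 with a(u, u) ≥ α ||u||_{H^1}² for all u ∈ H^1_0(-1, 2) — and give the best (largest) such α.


α = π^2/(9 + π^2)

Coercivity of a(·,·) on H^1_0(-1, 2) means a(u, u) ≥ α ||u||_{H^1}² for every u ∈ H^1_0.
The interval has length L = 3, and Poincaré/coercivity depend only on L. Here a(u, u) = ∫(u')² + (0)·∫u².
Here c = 0, so a(u,u) = ∫(u')² alone. The condition a(u,u) ≥ α||u||_{H^1}² reads (1−α)∫(u')² ≥ (α−c)∫u². Any admissible α is ≤ 1 (rapidly oscillating u have ∫u²/∫(u')² → 0), and α = 1 would force 0 ≥ (1−c)∫u², impossible since c < 1; so 1−α > 0. By the sharp Poincaré inequality on H^1_0 of an interval of length L, ∫(u')² ≥ (π/L)²∫u² with equality for the first sine mode sin(π(x−x₀)/L) (x₀ the left endpoint), so the inequality holds for all u iff (1−α)(π/L)² ≥ α − c, i.e. α ≤ ((π/L)² + c)/((π/L)² + 1) = (1 + c(L/π)²)/(1 + (L/π)²). (Direct route, valid since c ≤ 0: Poincaré gives c∫u² ≥ c(L/π)²∫(u')², so a(u,u) ≥ (1 + c(L/π)²)∫(u')², while ||u||_{H^1}² ≤ (1 + (L/π)²)∫(u')²; dividing yields the same α.) With (π/L)² = π^2/9 and c = 0, the largest admissible constant is α = ((π/L)² + c)/((π/L)² + 1).
Simplifying, α = π^2/(9 + π^2).


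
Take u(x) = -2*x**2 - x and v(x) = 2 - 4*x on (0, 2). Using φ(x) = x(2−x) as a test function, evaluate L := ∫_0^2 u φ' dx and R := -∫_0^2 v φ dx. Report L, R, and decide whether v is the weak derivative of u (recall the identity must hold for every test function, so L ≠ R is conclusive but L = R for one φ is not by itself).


LHS = 20/3, RHS = 8/3. No, v is not the weak derivative of u.

u(x) = -2*x**2 - x, classical derivative u'(x) = -4*x - 1.
φ(x) = x(2−x), so φ'(x) = 2 - 2*x.
Note φ(0) = φ(2) = 0, so the boundary term u·φ vanishes.
LHS = ∫_0^2 u(x) φ'(x) dx = ∫_0^2 (4*x^3 - 2*x^2 - 2*x) dx. Term by term:
  ∫_0^2 4*x^3 dx = 16;  ∫_0^2 -2*x^2 dx = -16/3;  ∫_0^2 -2*x dx = -4.
Sum: 16 − 16/3 − 4 = 20/3.
So LHS = 20/3.
∫_0^2 v(x) φ(x) dx = ∫_0^2 (4*x^3 - 10*x^2 + 4*x) dx. Term by term:
  ∫_0^2 4*x^3 dx = 16;  ∫_0^2 -10*x^2 dx = -80/3;  ∫_0^2 4*x dx = 8.
Sum: 16 − 80/3 + 8 = -8/3.
So RHS = -∫_0^2 v(x) φ(x) dx = 8/3.
LHS − RHS = 4 ≠ 0, so the identity fails.
(For a valid weak derivative the identity must hold for EVERY test function, in particular this one. The failure shows v is NOT the weak derivative of u.)
Correct weak derivative would be u'(x) = -4*x - 1.


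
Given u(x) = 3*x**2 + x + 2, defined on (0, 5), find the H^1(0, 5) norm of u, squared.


||u||_{H^1}^2 = 52975/6

The H^1 norm (squared) on an interval (0, L) is
  ||u||_{H^1}^2 = ∫_0^L u(x)^2 dx + ∫_0^L u'(x)^2 dx.
Compute u'(x) = 6*x + 1.
Then u(x)^2 = 9*x**4 + 6*x**3 + 13*x**2 + 4*x + 4 and u'(x)^2 = 36*x**2 + 12*x + 1.
Integrate each monomial from 0 to 5 using ∫_0^5 c·x^n dx = c·5^(n+1)/(n+1):
  ∫_0^5 u(x)^2 dx = ∫_0^5 (9*x^4 + 6*x^3 + 13*x^2 + 4*x + 4) dx. Term by term:
    ∫_0^5 9*x^4 dx = 5625;  ∫_0^5 6*x^3 dx = 1875/2;  ∫_0^5 13*x^2 dx = 1625/3;
    ∫_0^5 4*x dx = 50;  ∫_0^5 4 dx = 20.
  Sum: 5625 + 1875/2 + 1625/3 + 50 + 20 = 43045/6.
  ∫_0^5 u'(x)^2 dx = ∫_0^5 (36*x^2 + 12*x + 1) dx. Term by term:
    ∫_0^5 36*x^2 dx = 1500;  ∫_0^5 12*x dx = 150;  ∫_0^5 1 dx = 5.
  Sum: 1500 + 150 + 5 = 1655.
Adding: ||u||_{H^1}^2 = 43045/6 + 1655 = 52975/6.


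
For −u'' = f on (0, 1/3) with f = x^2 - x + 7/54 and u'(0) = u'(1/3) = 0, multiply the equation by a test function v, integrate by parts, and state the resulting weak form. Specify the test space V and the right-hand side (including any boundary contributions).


V = H^1(0, 1/3) (no boundary constraint on v; u is determined up to an additive constant); weak form: ∫_0^1/3 u'v' dx = ∫_0^1/3 (x^2 - x + 7/54) v dx for all v ∈ V.

Multiply both sides by a test function v and integrate from 0 to 1/3:
  ∫_0^1/3 −u''(x) v(x) dx = ∫_0^1/3 f(x) v(x) dx.
Integrate the LHS by parts once:
  ∫_0^1/3 −u'' v dx = −[u'(x) v(x)]_0^1/3 + ∫_0^1/3 u'(x) v'(x) dx.
Thus ∫_0^1/3 u'(x) v'(x) dx = ∫_0^1/3 f(x) v(x) dx + [u'(x) v(x)]_0^1/3.
Choose V so that boundary terms are either known or forced to vanish.
u has homogeneous Neumann: u'(0) = u'(1/3) = 0. So [u' v]_0^1/3 = 0·v(1/3) − 0·v(0) = 0 for any v; take V = H^1(0, 1/3).
Weak formulation: find u (satisfying any essential BC) such that ∫_0^1/3 u'(x) v'(x) dx = ∫_0^1/3 f v dx for all v ∈ V (homogeneous Neumann, so boundary terms vanish).
Substituting f(x) = x^2 - x + 7/54, the right-hand side is ∫_0^1/3 (x^2 - x + 7/54) v dx.
Compatibility check (pure Neumann): taking v ≡ 1 ∈ V gives 0 = ∫_0^1/3 f dx + (0) − (0), i.e. ∫_0^1/3 f dx must equal u'(0) − u'(1/3) = 0. Indeed ∫_0^1/3 (x^2 - x + 7/54) dx = 0, so the data are compatible. The solution is then unique only up to an additive constant (fix it e.g. by requiring ∫_0^1/3 u dx = 0).


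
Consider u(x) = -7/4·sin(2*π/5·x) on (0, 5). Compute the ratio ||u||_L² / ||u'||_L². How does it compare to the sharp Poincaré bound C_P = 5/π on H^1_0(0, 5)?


||u||_L² / ||u'||_L² = 5/(2*π) < C_P = 5/π.

u(x) = -7/4·sin(2*π/5·x), so u'(x) = -7*π*cos(2*π*x/5)/10.
Writing u(x) = A·sin(kπx/L) with A = -7/4 and k = 2, use ∫_0^L sin²(kπx/L) dx = L/2 and ∫_0^L cos²(kπx/L) dx = L/2.
u² = 49/16·sin²(2*π/5·x) and (u')² = 49*π^2/100·cos²(2*π/5·x), and each of sin², cos² integrates to L/2 = 5/2 over (0, 5).
∫_0^5 u² dx = 245/32, so ||u||_L² = 7*sqrt(10)/8.
∫_0^5 (u')² dx = 49*π^2/40, so ||u'||_L² = 7*sqrt(10)*π/20.
Ratio ||u||_L² / ||u'||_L² = 5/(2*π).
Sharp Poincaré constant on H^1_0(0, 5) is C_P = L/π = 5/π, achieved by sin(π/5·x).
This is the k = 2 harmonic; the ratio L/(kπ) is strictly less than C_P = L/π, consistent with the sharp inequality ||u||_L² ≤ C_P ||u'||_L².


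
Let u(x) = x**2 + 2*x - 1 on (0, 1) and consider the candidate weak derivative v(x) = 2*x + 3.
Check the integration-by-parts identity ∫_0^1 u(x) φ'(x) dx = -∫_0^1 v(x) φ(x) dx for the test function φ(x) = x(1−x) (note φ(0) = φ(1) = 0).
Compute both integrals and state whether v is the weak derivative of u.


LHS = -1/2, RHS = -2/3. No, v is not the weak derivative of u.

u(x) = x**2 + 2*x - 1, classical derivative u'(x) = 2*x + 2.
φ(x) = x(1−x), so φ'(x) = 1 - 2*x.
Note φ(0) = φ(1) = 0, so the boundary term u·φ vanishes.
LHS = ∫_0^1 u(x) φ'(x) dx = ∫_0^1 (-2*x^3 - 3*x^2 + 4*x - 1) dx. Term by term:
  ∫_0^1 -2*x^3 dx = -1/2;  ∫_0^1 -3*x^2 dx = -1;  ∫_0^1 4*x dx = 2;
  ∫_0^1 -1 dx = -1.
Sum: -1/2 − 1 + 2 − 1 = -1/2.
So LHS = -1/2.
∫_0^1 v(x) φ(x) dx = ∫_0^1 (-2*x^3 - x^2 + 3*x) dx. Term by term:
  ∫_0^1 -2*x^3 dx = -1/2;  ∫_0^1 -x^2 dx = -1/3;  ∫_0^1 3*x dx = 3/2.
Sum: -1/2 − 1/3 + 3/2 = 2/3.
So RHS = -∫_0^1 v(x) φ(x) dx = -2/3.
LHS − RHS = 1/6 ≠ 0, so the identity fails.
(For a valid weak derivative the identity must hold for EVERY test function, in particular this one. The failure shows v is NOT the weak derivative of u.)
Correct weak derivative would be u'(x) = 2*x + 2.
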